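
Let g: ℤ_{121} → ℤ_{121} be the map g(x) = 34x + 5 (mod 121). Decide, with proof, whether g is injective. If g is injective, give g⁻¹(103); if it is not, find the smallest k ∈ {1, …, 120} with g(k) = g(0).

Suppose g(u) = g(v) in ℤ_{121}. Then 34u + 5 ≡ 34v + 5 (mod 121), thus 34(u − v) ≡ 0 (mod 121).
Since gcd(34, 121) = 1, 34 is invertible modulo 121, therefore u − v ≡ 0 (mod 121), i.e. u = v.
Thus g is injective.
We now compute 34⁻¹ mod 121 explicitly. Euclid's algorithm: 121 = 3·34 + 19, 34 = 1·19 + 15, 19 = 1·15 + 4, 15 = 3·4 + 3, 4 = 1·3 + 1; back-substituting gives 1 = 89·34 − 25·121, so 34⁻¹ ≡ 89 (mod 121).
Since g is injective, we compute g⁻¹(103): solve 34x + 5 ≡ 103 (mod 121), i.e. 34x ≡ 98 (mod 121).
Multiplying by 34⁻¹ = 89 gives x ≡ 89·98 = 8722 = 72·121 + 10 ≡ 10 (mod 121).
Check: g(10) = 34·10 + 5 = 345 = 2·121 + 103 ≡ 103 (mod 121).

10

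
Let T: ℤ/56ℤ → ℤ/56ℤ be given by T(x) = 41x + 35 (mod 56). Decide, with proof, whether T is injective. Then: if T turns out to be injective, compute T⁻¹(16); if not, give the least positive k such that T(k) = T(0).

Recall that T is injective if T(u) = T(v) implies u = v.
Suppose T(u) = T(v) in ℤ/56ℤ. Then 41u + 35 ≡ 41v + 35 (mod 56), thus 41(u − v) ≡ 0 (mod 56).
Since gcd(41, 56) = 1, 41 is invertible modulo 56, so u − v ≡ 0 (mod 56), i.e. u = v.
Hence T is injective.
We now compute 41⁻¹ mod 56 explicitly. Euclid's algorithm: 56 = 1·41 + 15, 41 = 2·15 + 11, 15 = 1·11 + 4, 11 = 2·4 + 3, 4 = 1·3 + 1; back-substituting gives 1 = 41·41 − 30·56, so 41⁻¹ ≡ 41 (mod 56).
Since T is injective, we find T⁻¹(16): we need 41x ≡ 16 − 35 ≡ 37 (mod 56). Using 41⁻¹ = 41: x ≡ 41·37 = 1517 = 27·56 + 5, so x = 5.
Check: T(5) = 41·5 + 35 = 240 = 4·56 + 16 ≡ 16 (mod 56).

5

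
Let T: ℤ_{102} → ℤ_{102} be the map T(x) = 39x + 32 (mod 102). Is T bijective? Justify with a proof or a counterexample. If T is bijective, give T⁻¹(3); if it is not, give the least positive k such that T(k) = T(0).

We have gcd(39, 102) = 3 > 1. Taking s = 0 and t = 34: T(0) = 32 and T(34) = 39·34 + 32 = 1358 ≡ 32 (mod 102).
So T(0) = T(34) while 0 ≠ 34, therefore T is not injective, hence not bijective.
Since T is not bijective, we find the least positive k with T(k) = T(0): this means 39k ≡ 0 (mod 102), i.e. 102 ∣ 39k. Since gcd(39, 102) = 3, dividing through by 3 this holds exactly when 34 ∣ 13k, and as gcd(13, 34) = 1, exactly when 34 ∣ k.
The smallest positive such k is 34.

34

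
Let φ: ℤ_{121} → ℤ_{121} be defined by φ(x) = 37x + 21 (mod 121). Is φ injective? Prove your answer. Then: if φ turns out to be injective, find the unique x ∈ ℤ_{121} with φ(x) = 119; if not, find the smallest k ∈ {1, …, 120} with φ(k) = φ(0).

Suppose φ(s) = φ(t) in ℤ_{121}. Then 37s + 21 ≡ 37t + 21 (mod 121), hence 37(s − t) ≡ 0 (mod 121).
Since gcd(37, 121) = 1, 37 is invertible modulo 121, hence s − t ≡ 0 (mod 121), i.e. s = t.
Therefore φ is injective.
We now compute 37⁻¹ mod 121 explicitly. Euclid's algorithm: 121 = 3·37 + 10, 37 = 3·10 + 7, 10 = 1·7 + 3, 7 = 2·3 + 1; back-substituting gives 1 = 36·37 − 11·121, so 37⁻¹ ≡ 36 (mod 121).
Since φ is injective, we find φ⁻¹(119): we need 37x ≡ 119 − 21 ≡ 98 (mod 121). Using 37⁻¹ = 36: x ≡ 36·98 = 3528 = 29·121 + 19, so x = 19.
Check: φ(19) = 37·19 + 21 = 724 = 5·121 + 119 ≡ 119 (mod 121).

19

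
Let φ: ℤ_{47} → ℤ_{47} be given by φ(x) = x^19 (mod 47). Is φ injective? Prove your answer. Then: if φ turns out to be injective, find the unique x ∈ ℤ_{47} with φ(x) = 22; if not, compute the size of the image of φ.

Since 47 is prime, the nonzero elements of ℤ_{47} form a cyclic group of order 46.
As gcd(19, 46) = 1, raising to the 19th power is a bijection on this group: if x_1^19 ≡ x_2^19 then (x_1x_2^{−1})^19 = 1, and the only element of order dividing gcd(19, 46) = 1 is 1, so x_1 = x_2.
With φ(0) = 0 this makes φ injective on all of ℤ_{47}, hence bijective (finite equal-size domain and codomain). In particular φ is injective.
Since φ is injective, we find the preimage of 22. The inverse of x ↦ x^19 on (ℤ_{47})^× is x ↦ x^17, because 19·17 = 323 = 7·46 + 1 ≡ 1 (mod 46) and x^{46} = 1 for x ≠ 0 (Fermat). So φ⁻¹(22) = 22^17 mod 47.
Repeated squaring mod 47: 22^1 ≡ 22, 22^2 ≡ 22² = 484 ≡ 14, 22^4 ≡ 14² = 196 ≡ 8, 22^8 ≡ 8² = 64 ≡ 17, 22^16 ≡ 17² = 289 ≡ 7. Since 17 = 16 + 1, 22^17 ≡ 7·22: 7·22 = 154 ≡ 13. So 22^17 ≡ 13 (mod 47).
Hence φ⁻¹(22) = 13.

13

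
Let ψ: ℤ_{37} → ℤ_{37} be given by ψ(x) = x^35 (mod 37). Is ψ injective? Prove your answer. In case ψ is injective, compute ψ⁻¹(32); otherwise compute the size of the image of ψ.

22

Since 37 is prime, the nonzero elements of ℤ_{37} form a cyclic group of order 36.
As gcd(35, 36) = 1, raising to the 35th power is a bijection on this group: if s^35 ≡ t^35 then (st^{−1})^35 = 1, and the only element of order dividing gcd(35, 36) = 1 is 1, so s = t.
With ψ(0) = 0 this makes ψ injective on all of ℤ_{37}, hence bijective (finite equal-size domain and codomain). In particular ψ is injective.
Since ψ is injective, we find the preimage of 32. The inverse of x ↦ x^35 on (ℤ_{37})^× is x ↦ x^35, because 35·35 = 1225 = 34·36 + 1 ≡ 1 (mod 36) and x^{36} = 1 for x ≠ 0 (Fermat). So ψ⁻¹(32) = 32^35 mod 37.
Repeated squaring mod 37: 32^1 ≡ 32, 32^2 ≡ 32² = 1024 ≡ 25, 32^4 ≡ 25² = 625 ≡ 33, 32^8 ≡ 33² = 1089 ≡ 16, 32^16 ≡ 16² = 256 ≡ 34, 32^32 ≡ 34² = 1156 ≡ 9. Since 35 = 32 + 2 + 1, 32^35 ≡ 9·25·32: 9·25 = 225 ≡ 3, then 3·32 = 96 ≡ 22. So 32^35 ≡ 22 (mod 37).
Hence ψ⁻¹(32) = 22.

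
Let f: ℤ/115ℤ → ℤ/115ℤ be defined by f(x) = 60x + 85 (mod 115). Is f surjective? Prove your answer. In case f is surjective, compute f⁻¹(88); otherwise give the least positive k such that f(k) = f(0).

23

By definition, surjectivity means every element of the codomain has a preimage under f.
Since gcd(60, 115) = 5, we have 60x ≡ 0 (mod 5) for all x, so f(x) ≡ 0 (mod 5).
But 1 ≢ 0 (mod 5), so 1 ∈ ℤ/115ℤ has no preimage. Hence f is not surjective.
Since f is not surjective, we find the least positive k with f(k) = f(0): this means 60k ≡ 0 (mod 115), i.e. 115 ∣ 60k. Since gcd(60, 115) = 5, dividing through by 5 this holds exactly when 23 ∣ 12k, and as gcd(12, 23) = 1, exactly when 23 ∣ k.
The smallest positive such k is 23.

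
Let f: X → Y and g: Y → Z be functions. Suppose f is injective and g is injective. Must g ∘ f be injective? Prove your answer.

Suppose (g ∘ f)(u) = (g ∘ f)(v), i.e. g(f(u)) = g(f(v)).
Since g is injective, f(u) = f(v). Since f is injective, u = v. So g ∘ f is injective.

injective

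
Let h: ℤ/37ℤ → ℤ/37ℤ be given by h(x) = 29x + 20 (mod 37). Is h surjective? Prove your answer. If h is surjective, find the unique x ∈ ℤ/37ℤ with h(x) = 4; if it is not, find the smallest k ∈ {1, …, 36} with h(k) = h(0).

2

By definition, h is surjective if every y in the codomain equals h(x) for some x in the domain.
Since gcd(29, 37) = 1, 29 is invertible modulo 37. Euclid's algorithm: 37 = 1·29 + 8, 29 = 3·8 + 5, 8 = 1·5 + 3, 5 = 1·3 + 2, 3 = 1·2 + 1; back-substituting gives 1 = 23·29 − 18·37, so 29⁻¹ ≡ 23 (mod 37).
Then y ↦ 23(y − 20) is a two-sided inverse to h, so every y ∈ ℤ/37ℤ has a preimage.
Therefore h is surjective.
Since h is surjective, we find h⁻¹(4): we need 29x ≡ 4 − 20 ≡ 21 (mod 37). Using 29⁻¹ = 23: x ≡ 23·21 = 483 = 13·37 + 2, so x = 2.
Check: h(2) = 29·2 + 20 = 78 = 2·37 + 4 ≡ 4 (mod 37).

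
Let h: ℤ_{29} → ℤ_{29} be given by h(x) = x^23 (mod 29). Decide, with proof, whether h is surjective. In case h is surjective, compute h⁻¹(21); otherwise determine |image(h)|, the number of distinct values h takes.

Since 29 is prime, the nonzero elements of ℤ_{29} form a cyclic group of order 28.
As gcd(23, 28) = 1, raising to the 23rd power is a bijection on this group: if u^23 ≡ v^23 then (uv^{−1})^23 = 1, and the only element of order dividing gcd(23, 28) = 1 is 1, so u = v.
With h(0) = 0 this makes h injective on all of ℤ_{29}, hence bijective (finite equal-size domain and codomain). In particular h is surjective.
Since h is surjective, we find the preimage of 21. The inverse of x ↦ x^23 on (ℤ_{29})^× is x ↦ x^11, because 23·11 = 253 = 9·28 + 1 ≡ 1 (mod 28) and x^{28} = 1 for x ≠ 0 (Fermat). So h⁻¹(21) = 21^11 mod 29.
Repeated squaring mod 29: 21^1 ≡ 21, 21^2 ≡ 21² = 441 ≡ 6, 21^4 ≡ 6² = 36 ≡ 7, 21^8 ≡ 7² = 49 ≡ 20. Since 11 = 8 + 2 + 1, 21^11 ≡ 20·6·21: 20·6 = 120 ≡ 4, then 4·21 = 84 ≡ 26. So 21^11 ≡ 26 (mod 29).
Hence h⁻¹(21) = 26.

26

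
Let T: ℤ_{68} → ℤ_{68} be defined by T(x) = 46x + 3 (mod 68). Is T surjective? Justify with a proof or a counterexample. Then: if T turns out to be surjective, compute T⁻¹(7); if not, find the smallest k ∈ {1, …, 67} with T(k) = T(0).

34

Since gcd(46, 68) = 2, we have 46x ≡ 0 (mod 2) for all x, so T(x) ≡ 1 (mod 2).
But 0 ≢ 1 (mod 2), so 0 ∈ ℤ_{68} has no preimage. So T is not surjective.
Since T is not surjective, we find the least positive k with T(k) = T(0): this means 46k ≡ 0 (mod 68), i.e. 68 ∣ 46k. Since gcd(46, 68) = 2, dividing through by 2 this holds exactly when 34 ∣ 23k, and as gcd(23, 34) = 1, exactly when 34 ∣ k.
The smallest positive such k is 34.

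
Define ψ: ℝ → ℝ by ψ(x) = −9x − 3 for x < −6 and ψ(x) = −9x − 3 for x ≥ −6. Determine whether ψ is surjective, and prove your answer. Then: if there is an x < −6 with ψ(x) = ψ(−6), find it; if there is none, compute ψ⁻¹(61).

-64/9

Both pieces are strictly decreasing (slopes −9 and −9), so each is injective on its own interval.
The left piece maps (−∞, −6) onto (51, ∞); the right piece maps [−6, ∞) onto (−∞, 51].
These images together cover ℝ, so ψ is surjective.
Because the two images are disjoint, no x < −6 has ψ(x) = ψ(−6), so we compute ψ⁻¹(61): 61 lies in (51, ∞), so solve −9x − 3 = 61: x = (61 + 3)/(−9) = −64/9.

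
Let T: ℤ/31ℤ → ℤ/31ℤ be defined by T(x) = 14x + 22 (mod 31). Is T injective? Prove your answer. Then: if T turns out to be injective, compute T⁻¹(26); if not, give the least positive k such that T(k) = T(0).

If T(a) = T(b), then 14a ≡ 14b (mod 31). Because gcd(14, 31) = 1, we may cancel 14 to get a ≡ b (mod 31).
So T is injective.
We now compute 14⁻¹ mod 31 explicitly. Euclid's algorithm: 31 = 2·14 + 3, 14 = 4·3 + 2, 3 = 1·2 + 1; back-substituting gives 1 = 20·14 − 9·31, so 14⁻¹ ≡ 20 (mod 31).
Since T is injective, we find T⁻¹(26): we need 14x ≡ 26 − 22 ≡ 4 (mod 31). Using 14⁻¹ = 20: x ≡ 20·4 = 80 = 2·31 + 18, so x = 18.
Check: T(18) = 14·18 + 22 = 274 = 8·31 + 26 ≡ 26 (mod 31).

18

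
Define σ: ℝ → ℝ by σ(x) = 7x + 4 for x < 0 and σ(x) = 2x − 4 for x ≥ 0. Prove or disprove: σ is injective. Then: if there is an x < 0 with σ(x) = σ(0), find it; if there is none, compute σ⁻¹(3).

Both pieces are strictly increasing (slopes 7 and 2), so each is injective on its own interval.
The left piece maps (−∞, 0) onto (−∞, 4); the right piece maps [0, ∞) onto [−4, ∞).
These images overlap. In particular σ(0) = −4 (right piece), and solving 7x + 4 = −4 on the left piece gives x = −8/7 < 0.
So σ(−8/7) = σ(0) with −8/7 ≠ 0, and σ is not injective. This x = −8/7 is the requested value below 0.

-8/7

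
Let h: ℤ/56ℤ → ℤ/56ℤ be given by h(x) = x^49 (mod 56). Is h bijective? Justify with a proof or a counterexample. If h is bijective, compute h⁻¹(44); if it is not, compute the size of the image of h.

h(0) = 0^49 = 0.
h(14): Repeated squaring mod 56: 14^1 ≡ 14, 14^2 ≡ 14² = 196 ≡ 28, 14^4 ≡ 28² = 784 ≡ 0, 14^8 ≡ 0² = 0, 14^16 ≡ 0² = 0, 14^32 ≡ 0² = 0. Since 49 = 32 + 16 + 1, 14^49 ≡ 0·0·14: 0·0 = 0, then 0·14 = 0. So 14^49 ≡ 0 (mod 56).
So h(0) = h(14) = 0 while 0 ≠ 14, hence h is not injective, hence not bijective.
Since h is not bijective, we determine |image(h)|. Computing x^49 mod 56 for each x (by repeated squaring, reducing mod 56 at every step), the values h(0), h(1), …, h(55) are: 0, 1, 16, 3, 32, 5, 48, 7, 8, 9, 24, 11, 40, 13, 0, 15, 16, 17, 32, 19, 48, 21, 8, 23, 24, 25, 40, 27, 0, 29, 16, 31, 32, 33, 48, 35, 8, 37, 24, 39, 40, 41, 0, 43, 16, 45, 32, 47, 48, 49, 8, 51, 24, 53, 40, 55.
The distinct values are {0, 1, 3, 5, 7, 8, 9, 11, 13, 15, 16, 17, 19, 21, 23, 24, 25, 27, 29, 31, 32, 33, 35, 37, 39, 40, 41, 43, 45, 47, 48, 49, 51, 53, 55}; there are 35 of them.

35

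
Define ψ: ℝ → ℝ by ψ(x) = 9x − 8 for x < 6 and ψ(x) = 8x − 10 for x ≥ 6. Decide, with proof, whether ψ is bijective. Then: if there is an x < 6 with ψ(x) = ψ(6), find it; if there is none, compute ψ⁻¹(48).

Both pieces are strictly increasing (slopes 9 and 8), so each is injective on its own interval.
The left piece maps (−∞, 6) onto (−∞, 46); the right piece maps [6, ∞) onto [38, ∞).
These images overlap. In particular ψ(6) = 38 (right piece), and solving 9x − 8 = 38 on the left piece gives x = 46/9 < 6.
So ψ(46/9) = ψ(6) with 46/9 ≠ 6, and ψ is not injective, hence not bijective. This x = 46/9 is the requested value below 6.

46/9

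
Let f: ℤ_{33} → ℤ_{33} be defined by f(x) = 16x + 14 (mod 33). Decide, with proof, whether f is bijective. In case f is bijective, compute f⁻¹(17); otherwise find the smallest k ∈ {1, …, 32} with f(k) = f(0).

By definition, injectivity means: for all u, v in the domain, f(u) = f(v) implies u = v.
If f(u) = f(v), then 16u ≡ 16v (mod 33). Because gcd(16, 33) = 1, we may cancel 16 to get u ≡ v (mod 33).
We now compute 16⁻¹ mod 33 explicitly. Euclid's algorithm: 33 = 2·16 + 1; back-substituting gives 1 = 31·16 − 15·33, so 16⁻¹ ≡ 31 (mod 33).
For any y ∈ ℤ_{33}, x = 31(y − 14) mod 33 satisfies f(x) = 16·31(y − 14) + 14 ≡ y (since 16·31 ≡ 1 mod 33). So every y has a preimage.
Therefore f is bijective.
Since f is bijective, we compute f⁻¹(17): solve 16x + 14 ≡ 17 (mod 33), i.e. 16x ≡ 3 (mod 33).
Multiplying by 16⁻¹ = 31 gives x ≡ 31·3 = 93 = 2·33 + 27 ≡ 27 (mod 33).
Check: f(27) = 16·27 + 14 = 446 = 13·33 + 17 ≡ 17 (mod 33).

27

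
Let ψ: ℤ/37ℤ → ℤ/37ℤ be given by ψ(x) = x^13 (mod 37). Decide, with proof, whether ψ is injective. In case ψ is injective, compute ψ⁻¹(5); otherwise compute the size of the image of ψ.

19

Since 37 is prime, the nonzero elements of ℤ/37ℤ form a cyclic group of order 36.
As gcd(13, 36) = 1, raising to the 13th power is a bijection on this group: if a^13 ≡ b^13 then (ab^{−1})^13 = 1, and the only element of order dividing gcd(13, 36) = 1 is 1, so a = b.
With ψ(0) = 0 this makes ψ injective on all of ℤ/37ℤ, hence bijective (finite equal-size domain and codomain). In particular ψ is injective.
Since ψ is injective, we find the preimage of 5. The inverse of x ↦ x^13 on (ℤ/37ℤ)^× is x ↦ x^25, because 13·25 = 325 = 9·36 + 1 ≡ 1 (mod 36) and x^{36} = 1 for x ≠ 0 (Fermat). So ψ⁻¹(5) = 5^25 mod 37.
Repeated squaring mod 37: 5^1 ≡ 5, 5^2 ≡ 5² = 25, 5^4 ≡ 25² = 625 ≡ 33, 5^8 ≡ 33² = 1089 ≡ 16, 5^16 ≡ 16² = 256 ≡ 34. Since 25 = 16 + 8 + 1, 5^25 ≡ 34·16·5: 34·16 = 544 ≡ 26, then 26·5 = 130 ≡ 19. So 5^25 ≡ 19 (mod 37).
Hence ψ⁻¹(5) = 19.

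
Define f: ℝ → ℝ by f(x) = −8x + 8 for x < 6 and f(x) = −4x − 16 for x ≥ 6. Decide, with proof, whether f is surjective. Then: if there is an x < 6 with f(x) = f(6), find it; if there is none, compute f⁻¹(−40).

6

Both pieces are strictly decreasing (slopes −8 and −4), so each is injective on its own interval.
The left piece maps (−∞, 6) onto (−40, ∞); the right piece maps [6, ∞) onto (−∞, −40].
These images together cover ℝ, so f is surjective.
Because the two images are disjoint, no x < 6 has f(x) = f(6), so we compute f⁻¹(−40): −40 lies in (−∞, −40], so solve −4x − 16 = −40: x = (−40 + 16)/(−4) = 6.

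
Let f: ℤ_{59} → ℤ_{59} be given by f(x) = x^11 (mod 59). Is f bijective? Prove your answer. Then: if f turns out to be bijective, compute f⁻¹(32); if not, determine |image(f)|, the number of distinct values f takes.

Since 59 is prime, the nonzero elements of ℤ_{59} form a cyclic group of order 58.
As gcd(11, 58) = 1, raising to the 11th power is a bijection on this group: if x_1^11 ≡ x_2^11 then (x_1x_2^{−1})^11 = 1, and the only element of order dividing gcd(11, 58) = 1 is 1, so x_1 = x_2.
With f(0) = 0 this makes f injective on all of ℤ_{59}, hence bijective (finite equal-size domain and codomain). In particular f is bijective.
Since f is bijective, we find the preimage of 32. The inverse of x ↦ x^11 on (ℤ_{59})^× is x ↦ x^37, because 11·37 = 407 = 7·58 + 1 ≡ 1 (mod 58) and x^{58} = 1 for x ≠ 0 (Fermat). So f⁻¹(32) = 32^37 mod 59.
Repeated squaring mod 59: 32^1 ≡ 32, 32^2 ≡ 32² = 1024 ≡ 21, 32^4 ≡ 21² = 441 ≡ 28, 32^8 ≡ 28² = 784 ≡ 17, 32^16 ≡ 17² = 289 ≡ 53, 32^32 ≡ 53² = 2809 ≡ 36. Since 37 = 32 + 4 + 1, 32^37 ≡ 36·28·32: 36·28 = 1008 ≡ 5, then 5·32 = 160 ≡ 42. So 32^37 ≡ 42 (mod 59).
Hence f⁻¹(32) = 42.

42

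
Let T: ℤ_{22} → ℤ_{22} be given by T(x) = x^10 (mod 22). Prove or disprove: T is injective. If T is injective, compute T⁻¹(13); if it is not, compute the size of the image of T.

4

T(1) = 1^10 = 1.
T(3): Repeated squaring mod 22: 3^1 ≡ 3, 3^2 ≡ 3² = 9, 3^4 ≡ 9² = 81 ≡ 15, 3^8 ≡ 15² = 225 ≡ 5. Since 10 = 8 + 2, 3^10 ≡ 5·9: 5·9 = 45 ≡ 1. So 3^10 ≡ 1 (mod 22).
So T(1) = T(3) = 1 while 1 ≠ 3, thus T is not injective.
Since T is not injective, we determine |image(T)|. Computing x^10 mod 22 for each x (by repeated squaring, reducing mod 22 at every step), the values T(0), T(1), …, T(21) are: 0, 1, 12, 1, 12, 1, 12, 1, 12, 1, 12, 11, 12, 1, 12, 1, 12, 1, 12, 1, 12, 1.
The distinct values are {0, 1, 11, 12}; there are 4 of them.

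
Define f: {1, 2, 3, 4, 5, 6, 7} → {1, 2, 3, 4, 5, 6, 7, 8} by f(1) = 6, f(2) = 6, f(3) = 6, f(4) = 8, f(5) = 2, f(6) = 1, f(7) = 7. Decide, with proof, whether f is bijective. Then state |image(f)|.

f(1) = 6 = f(2) with 1 ≠ 2, so f is not injective, hence not bijective.
The image of f is {1, 2, 6, 7, 8}, which has 5 elements.

5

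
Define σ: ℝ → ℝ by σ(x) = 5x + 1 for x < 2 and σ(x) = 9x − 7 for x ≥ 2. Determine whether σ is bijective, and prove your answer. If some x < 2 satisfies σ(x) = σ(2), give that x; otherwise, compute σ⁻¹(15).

Both pieces are strictly increasing (slopes 5 and 9), so each is injective on its own interval.
The left piece maps (−∞, 2) onto (−∞, 11); the right piece maps [2, ∞) onto [11, ∞).
Since 11 = 11, the images partition ℝ: σ is injective and surjective, hence bijective.
Because the two images are disjoint, no x < 2 has σ(x) = σ(2), so we compute σ⁻¹(15): 15 lies in [11, ∞), so solve 9x − 7 = 15: x = (15 + 7)/9 = 22/9.

22/9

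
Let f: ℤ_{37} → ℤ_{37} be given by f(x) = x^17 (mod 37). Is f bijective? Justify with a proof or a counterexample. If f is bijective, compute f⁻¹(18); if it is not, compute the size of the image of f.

2

Since 37 is prime, the nonzero elements of ℤ_{37} form a cyclic group of order 36.
As gcd(17, 36) = 1, raising to the 17th power is a bijection on this group: if u^17 ≡ v^17 then (uv^{−1})^17 = 1, and the only element of order dividing gcd(17, 36) = 1 is 1, so u = v.
With f(0) = 0 this makes f injective on all of ℤ_{37}, hence bijective (finite equal-size domain and codomain). In particular f is bijective.
Since f is bijective, we find the preimage of 18. The inverse of x ↦ x^17 on (ℤ_{37})^× is x ↦ x^17, because 17·17 = 289 = 8·36 + 1 ≡ 1 (mod 36) and x^{36} = 1 for x ≠ 0 (Fermat). So f⁻¹(18) = 18^17 mod 37.
Repeated squaring mod 37: 18^1 ≡ 18, 18^2 ≡ 18² = 324 ≡ 28, 18^4 ≡ 28² = 784 ≡ 7, 18^8 ≡ 7² = 49 ≡ 12, 18^16 ≡ 12² = 144 ≡ 33. Since 17 = 16 + 1, 18^17 ≡ 33·18: 33·18 = 594 ≡ 2. So 18^17 ≡ 2 (mod 37).
Hence f⁻¹(18) = 2.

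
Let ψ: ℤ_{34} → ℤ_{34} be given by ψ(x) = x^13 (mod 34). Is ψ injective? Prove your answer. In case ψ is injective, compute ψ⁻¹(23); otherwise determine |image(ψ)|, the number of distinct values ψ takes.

Computing x^13 mod 34 for each x (by repeated squaring, reducing mod 34 at every step), the values ψ(0), ψ(1), …, ψ(33) are: 0, 1, 32, 29, 4, 3, 10, 23, 26, 25, 28, 7, 14, 13, 22, 19, 16, 17, 18, 15, 12, 21, 20, 27, 6, 9, 8, 11, 24, 31, 30, 5, 2, 33.
Every element of ℤ_{34} appears exactly once in this list, so ψ is a bijection, and in particular injective.
Since ψ is injective, we read off the preimage of 23 from the same table: ψ(7) = 23, so ψ⁻¹(23) = 7.

7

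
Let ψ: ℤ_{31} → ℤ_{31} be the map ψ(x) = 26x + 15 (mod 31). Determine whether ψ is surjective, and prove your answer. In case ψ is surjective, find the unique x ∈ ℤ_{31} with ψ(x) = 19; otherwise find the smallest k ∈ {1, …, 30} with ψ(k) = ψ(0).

Since gcd(26, 31) = 1, 26 is invertible modulo 31. Euclid's algorithm: 31 = 1·26 + 5, 26 = 5·5 + 1; back-substituting gives 1 = 6·26 − 5·31, so 26⁻¹ ≡ 6 (mod 31).
Then y ↦ 6(y − 15) is a two-sided inverse to ψ, so every y ∈ ℤ_{31} has a preimage.
Thus ψ is surjective.
Since ψ is surjective, we find ψ⁻¹(19): we need 26x ≡ 19 − 15 ≡ 4 (mod 31). Using 26⁻¹ = 6: x ≡ 6·4 = 24, so x = 24.
Check: ψ(24) = 26·24 + 15 = 639 = 20·31 + 19 ≡ 19 (mod 31).

24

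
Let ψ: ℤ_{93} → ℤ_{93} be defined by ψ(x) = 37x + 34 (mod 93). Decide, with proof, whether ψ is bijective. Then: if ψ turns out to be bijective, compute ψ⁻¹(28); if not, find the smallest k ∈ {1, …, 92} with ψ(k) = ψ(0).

30

If ψ(x_1) = ψ(x_2), then 37x_1 ≡ 37x_2 (mod 93). Because gcd(37, 93) = 1, we may cancel 37 to get x_1 ≡ x_2 (mod 93).
We now compute 37⁻¹ mod 93 explicitly. Euclid's algorithm: 93 = 2·37 + 19, 37 = 1·19 + 18, 19 = 1·18 + 1; back-substituting gives 1 = 88·37 − 35·93, so 37⁻¹ ≡ 88 (mod 93).
Then y ↦ 88(y − 34) is a two-sided inverse to ψ, so every y ∈ ℤ_{93} has a preimage.
Hence ψ is bijective.
Since ψ is bijective, we compute ψ⁻¹(28): solve 37x + 34 ≡ 28 (mod 93), i.e. 37x ≡ 87 (mod 93).
Multiplying by 37⁻¹ = 88 gives x ≡ 88·87 = 7656 = 82·93 + 30 ≡ 30 (mod 93).
Check: ψ(30) = 37·30 + 34 = 1144 = 12·93 + 28 ≡ 28 (mod 93).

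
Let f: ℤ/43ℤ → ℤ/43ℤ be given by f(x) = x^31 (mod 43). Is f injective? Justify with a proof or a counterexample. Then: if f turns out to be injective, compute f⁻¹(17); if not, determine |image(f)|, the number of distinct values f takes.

25

Since 43 is prime, the nonzero elements of ℤ/43ℤ form a cyclic group of order 42.
As gcd(31, 42) = 1, raising to the 31st power is a bijection on this group: if x_1^31 ≡ x_2^31 then (x_1x_2^{−1})^31 = 1, and the only element of order dividing gcd(31, 42) = 1 is 1, so x_1 = x_2.
With f(0) = 0 this makes f injective on all of ℤ/43ℤ, hence bijective (finite equal-size domain and codomain). In particular f is injective.
Since f is injective, we find the preimage of 17. The inverse of x ↦ x^31 on (ℤ/43ℤ)^× is x ↦ x^19, because 31·19 = 589 = 14·42 + 1 ≡ 1 (mod 42) and x^{42} = 1 for x ≠ 0 (Fermat). So f⁻¹(17) = 17^19 mod 43.
Repeated squaring mod 43: 17^1 ≡ 17, 17^2 ≡ 17² = 289 ≡ 31, 17^4 ≡ 31² = 961 ≡ 15, 17^8 ≡ 15² = 225 ≡ 10, 17^16 ≡ 10² = 100 ≡ 14. Since 19 = 16 + 2 + 1, 17^19 ≡ 14·31·17: 14·31 = 434 ≡ 4, then 4·17 = 68 ≡ 25. So 17^19 ≡ 25 (mod 43).
Hence f⁻¹(17) = 25.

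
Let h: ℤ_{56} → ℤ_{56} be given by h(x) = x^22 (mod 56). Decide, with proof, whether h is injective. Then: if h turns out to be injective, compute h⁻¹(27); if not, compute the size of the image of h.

8

h(6): Repeated squaring mod 56: 6^1 ≡ 6, 6^2 ≡ 6² = 36, 6^4 ≡ 36² = 1296 ≡ 8, 6^8 ≡ 8² = 64 ≡ 8, 6^16 ≡ 8² = 64 ≡ 8. Since 22 = 16 + 4 + 2, 6^22 ≡ 8·8·36: 8·8 = 64 ≡ 8, then 8·36 = 288 ≡ 8. So 6^22 ≡ 8 (mod 56).
h(8): Repeated squaring mod 56: 8^1 ≡ 8, 8^2 ≡ 8² = 64 ≡ 8, 8^4 ≡ 8² = 64 ≡ 8, 8^8 ≡ 8² = 64 ≡ 8, 8^16 ≡ 8² = 64 ≡ 8. Since 22 = 16 + 4 + 2, 8^22 ≡ 8·8·8: 8·8 = 64 ≡ 8, then 8·8 = 64 ≡ 8. So 8^22 ≡ 8 (mod 56).
So h(6) = h(8) = 8 while 6 ≠ 8, hence h is not injective.
Since h is not injective, we determine |image(h)|. Computing x^22 mod 56 for each x (by repeated squaring, reducing mod 56 at every step), the values h(0), h(1), …, h(55) are: 0, 1, 16, 25, 32, 9, 8, 49, 8, 9, 32, 25, 16, 1, 0, 1, 16, 25, 32, 9, 8, 49, 8, 9, 32, 25, 16, 1, 0, 1, 16, 25, 32, 9, 8, 49, 8, 9, 32, 25, 16, 1, 0, 1, 16, 25, 32, 9, 8, 49, 8, 9, 32, 25, 16, 1.
The distinct values are {0, 1, 8, 9, 16, 25, 32, 49}; there are 8 of them.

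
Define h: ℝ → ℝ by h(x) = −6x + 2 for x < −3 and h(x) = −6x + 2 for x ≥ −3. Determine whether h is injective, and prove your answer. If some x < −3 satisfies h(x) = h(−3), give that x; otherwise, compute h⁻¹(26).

-4

Both pieces are strictly decreasing (slopes −6 and −6), so each is injective on its own interval.
The left piece maps (−∞, −3) onto (20, ∞); the right piece maps [−3, ∞) onto (−∞, 20].
These images are disjoint, so no value is attained by both pieces. Hence h is injective.
Because the two images are disjoint, no x < −3 has h(x) = h(−3), so we compute h⁻¹(26): 26 lies in (20, ∞), so solve −6x + 2 = 26: x = (26 − 2)/(−6) = −4.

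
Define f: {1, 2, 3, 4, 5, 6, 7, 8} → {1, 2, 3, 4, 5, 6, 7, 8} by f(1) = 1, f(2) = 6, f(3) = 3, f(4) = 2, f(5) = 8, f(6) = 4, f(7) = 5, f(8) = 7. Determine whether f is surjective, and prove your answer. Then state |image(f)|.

8

Every element of the codomain has a preimage: 1 = f(1), 2 = f(4), 3 = f(3), 4 = f(6), 5 = f(7), 6 = f(2), 7 = f(8), 8 = f(5).
Thus f is surjective.
The image of f is {1, 2, 3, 4, 5, 6, 7, 8}, which has 8 elements.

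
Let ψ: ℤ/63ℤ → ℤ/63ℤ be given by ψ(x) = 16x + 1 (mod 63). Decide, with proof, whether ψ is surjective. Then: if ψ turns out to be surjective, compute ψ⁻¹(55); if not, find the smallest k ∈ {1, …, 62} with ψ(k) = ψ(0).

Recall that surjectivity means every element of the codomain has a preimage under ψ.
Since gcd(16, 63) = 1, 16 is invertible modulo 63. Euclid's algorithm: 63 = 3·16 + 15, 16 = 1·15 + 1; back-substituting gives 1 = 4·16 − 1·63, so 16⁻¹ ≡ 4 (mod 63).
For any y ∈ ℤ/63ℤ, x = 4(y − 1) mod 63 satisfies ψ(x) = 16·4(y − 1) + 1 ≡ y (since 16·4 ≡ 1 mod 63). So every y has a preimage.
Thus ψ is surjective.
Since ψ is surjective, we find ψ⁻¹(55): we need 16x ≡ 55 − 1 ≡ 54 (mod 63). Using 16⁻¹ = 4: x ≡ 4·54 = 216 = 3·63 + 27, so x = 27.
Check: ψ(27) = 16·27 + 1 = 433 = 6·63 + 55 ≡ 55 (mod 63).

27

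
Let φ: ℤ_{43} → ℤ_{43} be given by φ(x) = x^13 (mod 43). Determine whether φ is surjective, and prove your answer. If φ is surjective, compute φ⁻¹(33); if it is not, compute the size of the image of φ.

Since 43 is prime, the nonzero elements of ℤ_{43} form a cyclic group of order 42.
As gcd(13, 42) = 1, raising to the 13th power is a bijection on this group: if s^13 ≡ t^13 then (st^{−1})^13 = 1, and the only element of order dividing gcd(13, 42) = 1 is 1, so s = t.
With φ(0) = 0 this makes φ injective on all of ℤ_{43}, hence bijective (finite equal-size domain and codomain). In particular φ is surjective.
Since φ is surjective, we find the preimage of 33. The inverse of x ↦ x^13 on (ℤ_{43})^× is x ↦ x^13, because 13·13 = 169 = 4·42 + 1 ≡ 1 (mod 42) and x^{42} = 1 for x ≠ 0 (Fermat). So φ⁻¹(33) = 33^13 mod 43.
Repeated squaring mod 43: 33^1 ≡ 33, 33^2 ≡ 33² = 1089 ≡ 14, 33^4 ≡ 14² = 196 ≡ 24, 33^8 ≡ 24² = 576 ≡ 17. Since 13 = 8 + 4 + 1, 33^13 ≡ 17·24·33: 17·24 = 408 ≡ 21, then 21·33 = 693 ≡ 5. So 33^13 ≡ 5 (mod 43).
Hence φ⁻¹(33) = 5.

5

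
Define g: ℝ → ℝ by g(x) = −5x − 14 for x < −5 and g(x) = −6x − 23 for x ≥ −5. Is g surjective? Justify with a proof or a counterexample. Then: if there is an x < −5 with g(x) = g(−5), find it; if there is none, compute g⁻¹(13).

Both pieces are strictly decreasing (slopes −5 and −6), so each is injective on its own interval.
The left piece maps (−∞, −5) onto (11, ∞); the right piece maps [−5, ∞) onto (−∞, 7].
The union (11, ∞) ∪ (−∞, 7] omits the interval between 11 and 7; in particular 11 has no preimage. So g is not surjective.
Because the two images are disjoint, no x < −5 has g(x) = g(−5), so we compute g⁻¹(13): 13 lies in (11, ∞), so solve −5x − 14 = 13: x = (13 + 14)/(−5) = −27/5.

-27/5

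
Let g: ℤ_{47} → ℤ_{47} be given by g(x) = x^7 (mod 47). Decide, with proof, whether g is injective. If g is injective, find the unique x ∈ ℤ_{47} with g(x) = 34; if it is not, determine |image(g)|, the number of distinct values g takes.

Since 47 is prime, the nonzero elements of ℤ_{47} form a cyclic group of order 46.
As gcd(7, 46) = 1, raising to the 7th power is a bijection on this group: if x_1^7 ≡ x_2^7 then (x_1x_2^{−1})^7 = 1, and the only element of order dividing gcd(7, 46) = 1 is 1, so x_1 = x_2.
With g(0) = 0 this makes g injective on all of ℤ_{47}, hence bijective (finite equal-size domain and codomain). In particular g is injective.
Since g is injective, we find the preimage of 34. The inverse of x ↦ x^7 on (ℤ_{47})^× is x ↦ x^33, because 7·33 = 231 = 5·46 + 1 ≡ 1 (mod 46) and x^{46} = 1 for x ≠ 0 (Fermat). So g⁻¹(34) = 34^33 mod 47.
Repeated squaring mod 47: 34^1 ≡ 34, 34^2 ≡ 34² = 1156 ≡ 28, 34^4 ≡ 28² = 784 ≡ 32, 34^8 ≡ 32² = 1024 ≡ 37, 34^16 ≡ 37² = 1369 ≡ 6, 34^32 ≡ 6² = 36. Since 33 = 32 + 1, 34^33 ≡ 36·34: 36·34 = 1224 ≡ 2. So 34^33 ≡ 2 (mod 47).
Hence g⁻¹(34) = 2.

2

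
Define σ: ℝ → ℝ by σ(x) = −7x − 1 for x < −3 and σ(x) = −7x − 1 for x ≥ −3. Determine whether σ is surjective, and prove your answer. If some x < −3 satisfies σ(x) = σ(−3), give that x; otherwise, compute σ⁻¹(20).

-3

Both pieces are strictly decreasing (slopes −7 and −7), so each is injective on its own interval.
The left piece maps (−∞, −3) onto (20, ∞); the right piece maps [−3, ∞) onto (−∞, 20].
These images together cover ℝ, so σ is surjective.
Because the two images are disjoint, no x < −3 has σ(x) = σ(−3), so we compute σ⁻¹(20): 20 lies in (−∞, 20], so solve −7x − 1 = 20: x = (20 + 1)/(−7) = −3.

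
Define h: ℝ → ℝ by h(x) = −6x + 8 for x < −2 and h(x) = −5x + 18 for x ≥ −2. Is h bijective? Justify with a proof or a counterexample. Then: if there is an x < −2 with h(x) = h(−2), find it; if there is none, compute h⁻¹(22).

Both pieces are strictly decreasing (slopes −6 and −5), so each is injective on its own interval.
The left piece maps (−∞, −2) onto (20, ∞); the right piece maps [−2, ∞) onto (−∞, 28].
These images overlap. In particular h(−2) = 28 (right piece), and solving −6x + 8 = 28 on the left piece gives x = −10/3 < −2.
So h(−10/3) = h(−2) with −10/3 ≠ −2, and h is not injective, hence not bijective. This x = −10/3 is the requested value below −2.

-10/3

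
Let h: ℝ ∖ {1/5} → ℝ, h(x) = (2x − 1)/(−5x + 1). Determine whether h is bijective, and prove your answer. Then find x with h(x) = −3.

If h(x) = −2/5, cross-multiplying gives −5(2x − 1) = 2(−5x + 1), which simplifies to 5 = 2 — false.  So −2/5 has no preimage and h is not surjective.
Hence h is not bijective.
Solving h(x) = −3: cross-multiplying gives 2x − 1 = −3(−5x + 1), which rearranges to −13x = −2, so x = 2/13.

2/13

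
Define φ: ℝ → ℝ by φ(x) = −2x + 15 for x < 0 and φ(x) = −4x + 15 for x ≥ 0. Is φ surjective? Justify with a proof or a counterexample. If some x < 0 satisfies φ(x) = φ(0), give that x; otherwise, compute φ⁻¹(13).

Both pieces are strictly decreasing (slopes −2 and −4), so each is injective on its own interval.
The left piece maps (−∞, 0) onto (15, ∞); the right piece maps [0, ∞) onto (−∞, 15].
These images together cover ℝ, so φ is surjective.
Because the two images are disjoint, no x < 0 has φ(x) = φ(0), so we compute φ⁻¹(13): 13 lies in (−∞, 15], so solve −4x + 15 = 13: x = (13 − 15)/(−4) = 1/2.

1/2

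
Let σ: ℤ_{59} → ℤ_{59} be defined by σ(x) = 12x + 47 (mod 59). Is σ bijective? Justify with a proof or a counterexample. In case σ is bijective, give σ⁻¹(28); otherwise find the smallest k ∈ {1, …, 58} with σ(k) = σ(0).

23

If σ(x_1) = σ(x_2), then 12x_1 ≡ 12x_2 (mod 59). Because gcd(12, 59) = 1, we may cancel 12 to get x_1 ≡ x_2 (mod 59).
We now compute 12⁻¹ mod 59 explicitly. Euclid's algorithm: 59 = 4·12 + 11, 12 = 1·11 + 1; back-substituting gives 1 = 5·12 − 1·59, so 12⁻¹ ≡ 5 (mod 59).
For any y ∈ ℤ_{59}, x = 5(y − 47) mod 59 satisfies σ(x) = 12·5(y − 47) + 47 ≡ y (since 12·5 ≡ 1 mod 59). So every y has a preimage.
So σ is bijective.
Since σ is bijective, we find σ⁻¹(28): we need 12x ≡ 28 − 47 ≡ 40 (mod 59). Using 12⁻¹ = 5: x ≡ 5·40 = 200 = 3·59 + 23, so x = 23.
Check: σ(23) = 12·23 + 47 = 323 = 5·59 + 28 ≡ 28 (mod 59).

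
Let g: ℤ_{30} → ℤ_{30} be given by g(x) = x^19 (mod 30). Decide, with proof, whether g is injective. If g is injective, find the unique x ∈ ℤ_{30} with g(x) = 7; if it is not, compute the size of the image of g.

13

Computing x^19 mod 30 for each x (by repeated squaring, reducing mod 30 at every step), the values g(0), g(1), …, g(29) are: 0, 1, 8, 27, 4, 5, 6, 13, 2, 9, 10, 11, 18, 7, 14, 15, 16, 23, 12, 19, 20, 21, 28, 17, 24, 25, 26, 3, 22, 29.
Every element of ℤ_{30} appears exactly once in this list, so g is a bijection, and in particular injective.
Since g is injective, we read off the preimage of 7 from the same table: g(13) = 7, so g⁻¹(7) = 13.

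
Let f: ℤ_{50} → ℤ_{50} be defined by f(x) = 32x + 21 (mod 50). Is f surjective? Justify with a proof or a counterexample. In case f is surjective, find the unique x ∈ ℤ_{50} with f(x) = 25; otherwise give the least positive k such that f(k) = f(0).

25

Recall: f is surjective if every y in the codomain equals f(x) for some x in the domain.
Since gcd(32, 50) = 2, we have 32x ≡ 0 (mod 2) for all x, so f(x) ≡ 1 (mod 2).
But 0 ≢ 1 (mod 2), so 0 ∈ ℤ_{50} has no preimage. Therefore f is not surjective.
Since f is not surjective, we find the least positive k with f(k) = f(0): this means 32k ≡ 0 (mod 50), i.e. 50 ∣ 32k. Since gcd(32, 50) = 2, dividing through by 2 this holds exactly when 25 ∣ 16k, and as gcd(16, 25) = 1, exactly when 25 ∣ k.
The smallest positive such k is 25.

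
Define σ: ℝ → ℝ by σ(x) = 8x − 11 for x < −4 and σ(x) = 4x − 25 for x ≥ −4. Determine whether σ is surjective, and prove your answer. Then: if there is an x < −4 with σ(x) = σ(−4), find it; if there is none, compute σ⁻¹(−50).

-39/8

Both pieces are strictly increasing (slopes 8 and 4), so each is injective on its own interval.
The left piece maps (−∞, −4) onto (−∞, −43); the right piece maps [−4, ∞) onto [−41, ∞).
The union (−∞, −43) ∪ [−41, ∞) omits the interval between −43 and −41; in particular −43 has no preimage. So σ is not surjective.
Because the two images are disjoint, no x < −4 has σ(x) = σ(−4), so we compute σ⁻¹(−50): −50 lies in (−∞, −43), so solve 8x − 11 = −50: x = (−50 + 11)/8 = −39/8.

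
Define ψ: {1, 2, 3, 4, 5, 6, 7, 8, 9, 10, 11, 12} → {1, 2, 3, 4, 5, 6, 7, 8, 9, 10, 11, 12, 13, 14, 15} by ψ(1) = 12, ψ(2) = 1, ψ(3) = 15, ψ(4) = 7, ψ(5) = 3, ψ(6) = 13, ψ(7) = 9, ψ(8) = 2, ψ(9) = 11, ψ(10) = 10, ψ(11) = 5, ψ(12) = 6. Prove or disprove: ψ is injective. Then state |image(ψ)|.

12

The values ψ(1), …, ψ(12) are 12, 1, 15, 7, 3, 13, 9, 2, 11, 10, 5, 6 — all distinct.
So ψ(u) = ψ(v) only when u = v, and ψ is injective.
The image of ψ is {1, 2, 3, 5, 6, 7, 9, 10, 11, 12, 13, 15}, which has 12 elements.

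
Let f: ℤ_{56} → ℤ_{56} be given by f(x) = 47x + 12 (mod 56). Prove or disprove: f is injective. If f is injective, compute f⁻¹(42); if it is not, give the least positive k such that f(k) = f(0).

Recall that f is injective when f(u) = f(v) forces u = v.
Suppose f(u) = f(v) in ℤ_{56}. Then 47u + 12 ≡ 47v + 12 (mod 56), thus 47(u − v) ≡ 0 (mod 56).
Since gcd(47, 56) = 1, 47 is invertible modulo 56, so u − v ≡ 0 (mod 56), i.e. u = v.
Therefore f is injective.
We now compute 47⁻¹ mod 56 explicitly. Euclid's algorithm: 56 = 1·47 + 9, 47 = 5·9 + 2, 9 = 4·2 + 1; back-substituting gives 1 = 31·47 − 26·56, so 47⁻¹ ≡ 31 (mod 56).
Since f is injective, we compute f⁻¹(42): solve 47x + 12 ≡ 42 (mod 56), i.e. 47x ≡ 30 (mod 56).
Multiplying by 47⁻¹ = 31 gives x ≡ 31·30 = 930 = 16·56 + 34 ≡ 34 (mod 56).
Check: f(34) = 47·34 + 12 = 1610 = 28·56 + 42 ≡ 42 (mod 56).

34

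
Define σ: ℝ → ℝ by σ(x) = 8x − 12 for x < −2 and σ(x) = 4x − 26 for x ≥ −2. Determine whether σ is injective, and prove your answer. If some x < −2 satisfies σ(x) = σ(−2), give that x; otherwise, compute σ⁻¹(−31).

-11/4

Both pieces are strictly increasing (slopes 8 and 4), so each is injective on its own interval.
The left piece maps (−∞, −2) onto (−∞, −28); the right piece maps [−2, ∞) onto [−34, ∞).
These images overlap. In particular σ(−2) = −34 (right piece), and solving 8x − 12 = −34 on the left piece gives x = −11/4 < −2.
So σ(−11/4) = σ(−2) with −11/4 ≠ −2, and σ is not injective. This x = −11/4 is the requested value below −2.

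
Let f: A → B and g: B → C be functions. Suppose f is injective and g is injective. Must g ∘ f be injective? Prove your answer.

injective

Suppose (g ∘ f)(x_1) = (g ∘ f)(x_2), i.e. g(f(x_1)) = g(f(x_2)).
Since g is injective, f(x_1) = f(x_2). Since f is injective, x_1 = x_2. Therefore g ∘ f is injective.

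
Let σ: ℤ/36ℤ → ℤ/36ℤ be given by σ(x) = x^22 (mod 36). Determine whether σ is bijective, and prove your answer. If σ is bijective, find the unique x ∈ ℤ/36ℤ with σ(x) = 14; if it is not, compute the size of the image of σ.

σ(0) = 0^22 = 0.
σ(6): Repeated squaring mod 36: 6^1 ≡ 6, 6^2 ≡ 6² = 36 ≡ 0, 6^4 ≡ 0² = 0, 6^8 ≡ 0² = 0, 6^16 ≡ 0² = 0. Since 22 = 16 + 4 + 2, 6^22 ≡ 0·0·0: 0·0 = 0, then 0·0 = 0. So 6^22 ≡ 0 (mod 36).
So σ(0) = σ(6) = 0 while 0 ≠ 6, so σ is not injective, hence not bijective.
Since σ is not bijective, we determine |image(σ)|. Computing x^22 mod 36 for each x (by repeated squaring, reducing mod 36 at every step), the values σ(0), σ(1), …, σ(35) are: 0, 1, 16, 9, 4, 13, 0, 25, 28, 9, 28, 25, 0, 13, 4, 9, 16, 1, 0, 1, 16, 9, 4, 13, 0, 25, 28, 9, 28, 25, 0, 13, 4, 9, 16, 1.
The distinct values are {0, 1, 4, 9, 13, 16, 25, 28}; there are 8 of them.

8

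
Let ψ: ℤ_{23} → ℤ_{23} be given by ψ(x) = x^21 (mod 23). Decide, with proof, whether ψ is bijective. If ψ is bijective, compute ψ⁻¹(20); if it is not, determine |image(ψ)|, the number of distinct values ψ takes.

15

Since 23 is prime, the nonzero elements of ℤ_{23} form a cyclic group of order 22.
As gcd(21, 22) = 1, raising to the 21st power is a bijection on this group: if s^21 ≡ t^21 then (st^{−1})^21 = 1, and the only element of order dividing gcd(21, 22) = 1 is 1, so s = t.
With ψ(0) = 0 this makes ψ injective on all of ℤ_{23}, hence bijective (finite equal-size domain and codomain). In particular ψ is bijective.
Since ψ is bijective, we find the preimage of 20. The inverse of x ↦ x^21 on (ℤ_{23})^× is x ↦ x^21, because 21·21 = 441 = 20·22 + 1 ≡ 1 (mod 22) and x^{22} = 1 for x ≠ 0 (Fermat). So ψ⁻¹(20) = 20^21 mod 23.
Repeated squaring mod 23: 20^1 ≡ 20, 20^2 ≡ 20² = 400 ≡ 9, 20^4 ≡ 9² = 81 ≡ 12, 20^8 ≡ 12² = 144 ≡ 6, 20^16 ≡ 6² = 36 ≡ 13. Since 21 = 16 + 4 + 1, 20^21 ≡ 13·12·20: 13·12 = 156 ≡ 18, then 18·20 = 360 ≡ 15. So 20^21 ≡ 15 (mod 23).
Hence ψ⁻¹(20) = 15.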